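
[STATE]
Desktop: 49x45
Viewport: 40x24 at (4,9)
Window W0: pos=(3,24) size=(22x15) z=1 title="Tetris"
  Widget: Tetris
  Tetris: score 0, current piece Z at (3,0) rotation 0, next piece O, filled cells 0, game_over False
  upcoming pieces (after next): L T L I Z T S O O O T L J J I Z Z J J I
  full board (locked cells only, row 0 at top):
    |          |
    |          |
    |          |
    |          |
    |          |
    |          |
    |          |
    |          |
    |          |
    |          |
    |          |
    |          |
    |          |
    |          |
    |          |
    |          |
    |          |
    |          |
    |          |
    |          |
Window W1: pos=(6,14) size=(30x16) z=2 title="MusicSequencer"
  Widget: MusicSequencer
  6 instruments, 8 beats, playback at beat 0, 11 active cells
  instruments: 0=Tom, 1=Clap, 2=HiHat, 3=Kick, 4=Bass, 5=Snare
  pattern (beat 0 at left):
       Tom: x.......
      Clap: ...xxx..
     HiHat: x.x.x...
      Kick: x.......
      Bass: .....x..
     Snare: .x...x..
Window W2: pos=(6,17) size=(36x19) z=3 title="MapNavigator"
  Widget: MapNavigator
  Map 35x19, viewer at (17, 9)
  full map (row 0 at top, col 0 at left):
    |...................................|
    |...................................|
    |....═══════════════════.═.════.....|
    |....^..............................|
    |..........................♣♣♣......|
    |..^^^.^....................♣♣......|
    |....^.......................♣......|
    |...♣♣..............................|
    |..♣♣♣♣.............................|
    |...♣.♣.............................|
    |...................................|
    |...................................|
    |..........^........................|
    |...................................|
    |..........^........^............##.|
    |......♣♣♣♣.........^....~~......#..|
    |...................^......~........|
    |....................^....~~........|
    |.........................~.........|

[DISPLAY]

                                        
                                        
                                        
                                        
                                        
  ┏━━━━━━━━━━━━━━━━━━━━━━━━━━━━┓        
  ┃ MusicSequencer             ┃        
  ┠────────────────────────────┨        
  ┏━━━━━━━━━━━━━━━━━━━━━━━━━━━━━━━━━━┓  
  ┃ MapNavigator                     ┃  
  ┠──────────────────────────────────┨  
  ┃....═══════════════════.═.════....┃  
  ┃....^.............................┃  
  ┃..........................♣♣♣.....┃  
  ┃..^^^.^....................♣♣.....┃  
━━┃....^.......................♣.....┃  
 T┃...♣♣.............................┃  
──┃..♣♣♣♣............................┃  
  ┃...♣.♣...........@................┃  
  ┃..................................┃  
  ┃..................................┃  
  ┃..........^.......................┃  
  ┃..................................┃  
  ┃..........^........^............##┃  


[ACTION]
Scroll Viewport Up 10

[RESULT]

                                        
                                        
                                        
                                        
                                        
                                        
                                        
                                        
                                        
                                        
                                        
                                        
                                        
                                        
  ┏━━━━━━━━━━━━━━━━━━━━━━━━━━━━┓        
  ┃ MusicSequencer             ┃        
  ┠────────────────────────────┨        
  ┏━━━━━━━━━━━━━━━━━━━━━━━━━━━━━━━━━━┓  
  ┃ MapNavigator                     ┃  
  ┠──────────────────────────────────┨  
  ┃....═══════════════════.═.════....┃  
  ┃....^.............................┃  
  ┃..........................♣♣♣.....┃  
  ┃..^^^.^....................♣♣.....┃  


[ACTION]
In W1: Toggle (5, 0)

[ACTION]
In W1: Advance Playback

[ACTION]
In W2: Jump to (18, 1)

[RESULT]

                                        
                                        
                                        
                                        
                                        
                                        
                                        
                                        
                                        
                                        
                                        
                                        
                                        
                                        
  ┏━━━━━━━━━━━━━━━━━━━━━━━━━━━━┓        
  ┃ MusicSequencer             ┃        
  ┠────────────────────────────┨        
  ┏━━━━━━━━━━━━━━━━━━━━━━━━━━━━━━━━━━┓  
  ┃ MapNavigator                     ┃  
  ┠──────────────────────────────────┨  
  ┃                                  ┃  
  ┃                                  ┃  
  ┃                                  ┃  
  ┃                                  ┃  


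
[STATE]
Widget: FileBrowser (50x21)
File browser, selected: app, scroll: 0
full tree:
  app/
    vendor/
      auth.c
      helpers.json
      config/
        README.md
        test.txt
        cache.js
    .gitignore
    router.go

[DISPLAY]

> [-] app/                                        
    [+] vendor/                                   
    .gitignore                                    
    router.go                                     
                                                  
                                                  
                                                  
                                                  
                                                  
                                                  
                                                  
                                                  
                                                  
                                                  
                                                  
                                                  
                                                  
                                                  
                                                  
                                                  
                                                  


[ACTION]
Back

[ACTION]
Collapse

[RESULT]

> [+] app/                                        
                                                  
                                                  
                                                  
                                                  
                                                  
                                                  
                                                  
                                                  
                                                  
                                                  
                                                  
                                                  
                                                  
                                                  
                                                  
                                                  
                                                  
                                                  
                                                  
                                                  


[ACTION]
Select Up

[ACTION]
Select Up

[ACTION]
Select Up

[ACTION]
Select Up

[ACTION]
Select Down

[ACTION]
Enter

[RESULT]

> [-] app/                                        
    [+] vendor/                                   
    .gitignore                                    
    router.go                                     
                                                  
                                                  
                                                  
                                                  
                                                  
                                                  
                                                  
                                                  
                                                  
                                                  
                                                  
                                                  
                                                  
                                                  
                                                  
                                                  
                                                  


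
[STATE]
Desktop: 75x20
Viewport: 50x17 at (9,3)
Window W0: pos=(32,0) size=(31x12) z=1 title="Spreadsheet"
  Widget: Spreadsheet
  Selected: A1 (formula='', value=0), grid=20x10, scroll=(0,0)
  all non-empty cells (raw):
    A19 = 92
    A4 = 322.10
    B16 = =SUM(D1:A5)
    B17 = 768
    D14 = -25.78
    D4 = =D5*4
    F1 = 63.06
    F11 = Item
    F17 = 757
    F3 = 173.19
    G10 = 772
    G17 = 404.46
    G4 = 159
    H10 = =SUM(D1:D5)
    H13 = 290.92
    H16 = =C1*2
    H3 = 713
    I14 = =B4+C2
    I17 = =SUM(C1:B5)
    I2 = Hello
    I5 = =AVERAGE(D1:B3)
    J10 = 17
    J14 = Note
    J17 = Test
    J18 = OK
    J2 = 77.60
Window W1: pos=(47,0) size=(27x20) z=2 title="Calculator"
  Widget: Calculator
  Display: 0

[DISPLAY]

                       ┃A1:           ┃           
                       ┃       A      ┃┌───┬───┬──
                       ┃--------------┃│ 7 │ 8 │ 9
                       ┃  1      [0]  ┃├───┼───┼──
                       ┃  2        0  ┃│ 4 │ 5 │ 6
                       ┃  3        0  ┃├───┼───┼──
                       ┃  4   322.10  ┃│ 1 │ 2 │ 3
                       ┃  5        0  ┃├───┼───┼──
                       ┗━━━━━━━━━━━━━━┃│ 0 │ . │ =
                                      ┃├───┼───┼──
                                      ┃│ C │ MC│ M
                                      ┃└───┴───┴──
                                      ┃           
                                      ┃           
                                      ┃           
                                      ┃           
                                      ┗━━━━━━━━━━━


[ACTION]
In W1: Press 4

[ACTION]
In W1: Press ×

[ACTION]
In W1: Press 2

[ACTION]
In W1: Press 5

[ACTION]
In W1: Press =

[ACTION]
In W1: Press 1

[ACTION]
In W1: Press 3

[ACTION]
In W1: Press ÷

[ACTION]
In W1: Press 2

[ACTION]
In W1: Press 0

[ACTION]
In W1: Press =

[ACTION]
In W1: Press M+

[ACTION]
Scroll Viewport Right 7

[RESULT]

                ┃A1:           ┃                  
                ┃       A      ┃┌───┬───┬───┬───┐ 
                ┃--------------┃│ 7 │ 8 │ 9 │ ÷ │ 
                ┃  1      [0]  ┃├───┼───┼───┼───┤ 
                ┃  2        0  ┃│ 4 │ 5 │ 6 │ × │ 
                ┃  3        0  ┃├───┼───┼───┼───┤ 
                ┃  4   322.10  ┃│ 1 │ 2 │ 3 │ - │ 
                ┃  5        0  ┃├───┼───┼───┼───┤ 
                ┗━━━━━━━━━━━━━━┃│ 0 │ . │ = │ + │ 
                               ┃├───┼───┼───┼───┤ 
                               ┃│ C │ MC│ MR│ M+│ 
                               ┃└───┴───┴───┴───┘ 
                               ┃                  
                               ┃                  
                               ┃                  
                               ┃                  
                               ┗━━━━━━━━━━━━━━━━━━


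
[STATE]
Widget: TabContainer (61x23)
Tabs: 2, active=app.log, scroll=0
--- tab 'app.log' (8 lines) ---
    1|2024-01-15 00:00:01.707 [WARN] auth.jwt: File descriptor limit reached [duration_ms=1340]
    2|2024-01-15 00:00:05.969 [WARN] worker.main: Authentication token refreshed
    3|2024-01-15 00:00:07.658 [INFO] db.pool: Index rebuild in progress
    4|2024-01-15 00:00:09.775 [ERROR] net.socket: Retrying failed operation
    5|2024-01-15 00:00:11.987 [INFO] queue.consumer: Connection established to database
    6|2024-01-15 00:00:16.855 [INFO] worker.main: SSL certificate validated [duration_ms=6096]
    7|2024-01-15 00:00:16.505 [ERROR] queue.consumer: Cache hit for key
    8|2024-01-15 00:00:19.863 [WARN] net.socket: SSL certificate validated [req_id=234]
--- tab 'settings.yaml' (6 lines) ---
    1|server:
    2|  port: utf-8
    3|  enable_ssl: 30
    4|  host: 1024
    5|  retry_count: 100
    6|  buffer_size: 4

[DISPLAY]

[app.log]│ settings.yaml                                     
─────────────────────────────────────────────────────────────
2024-01-15 00:00:01.707 [WARN] auth.jwt: File descriptor limi
2024-01-15 00:00:05.969 [WARN] worker.main: Authentication to
2024-01-15 00:00:07.658 [INFO] db.pool: Index rebuild in prog
2024-01-15 00:00:09.775 [ERROR] net.socket: Retrying failed o
2024-01-15 00:00:11.987 [INFO] queue.consumer: Connection est
2024-01-15 00:00:16.855 [INFO] worker.main: SSL certificate v
2024-01-15 00:00:16.505 [ERROR] queue.consumer: Cache hit for
2024-01-15 00:00:19.863 [WARN] net.socket: SSL certificate va
                                                             
                                                             
                                                             
                                                             
                                                             
                                                             
                                                             
                                                             
                                                             
                                                             
                                                             
                                                             
                                                             


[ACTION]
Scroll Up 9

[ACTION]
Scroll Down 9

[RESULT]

[app.log]│ settings.yaml                                     
─────────────────────────────────────────────────────────────
2024-01-15 00:00:19.863 [WARN] net.socket: SSL certificate va
                                                             
                                                             
                                                             
                                                             
                                                             
                                                             
                                                             
                                                             
                                                             
                                                             
                                                             
                                                             
                                                             
                                                             
                                                             
                                                             
                                                             
                                                             
                                                             
                                                             


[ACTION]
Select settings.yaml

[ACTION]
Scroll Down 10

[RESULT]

 app.log │[settings.yaml]                                    
─────────────────────────────────────────────────────────────
  buffer_size: 4                                             
                                                             
                                                             
                                                             
                                                             
                                                             
                                                             
                                                             
                                                             
                                                             
                                                             
                                                             
                                                             
                                                             
                                                             
                                                             
                                                             
                                                             
                                                             
                                                             
                                                             


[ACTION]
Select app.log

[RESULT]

[app.log]│ settings.yaml                                     
─────────────────────────────────────────────────────────────
2024-01-15 00:00:01.707 [WARN] auth.jwt: File descriptor limi
2024-01-15 00:00:05.969 [WARN] worker.main: Authentication to
2024-01-15 00:00:07.658 [INFO] db.pool: Index rebuild in prog
2024-01-15 00:00:09.775 [ERROR] net.socket: Retrying failed o
2024-01-15 00:00:11.987 [INFO] queue.consumer: Connection est
2024-01-15 00:00:16.855 [INFO] worker.main: SSL certificate v
2024-01-15 00:00:16.505 [ERROR] queue.consumer: Cache hit for
2024-01-15 00:00:19.863 [WARN] net.socket: SSL certificate va
                                                             
                                                             
                                                             
                                                             
                                                             
                                                             
                                                             
                                                             
                                                             
                                                             
                                                             
                                                             
                                                             


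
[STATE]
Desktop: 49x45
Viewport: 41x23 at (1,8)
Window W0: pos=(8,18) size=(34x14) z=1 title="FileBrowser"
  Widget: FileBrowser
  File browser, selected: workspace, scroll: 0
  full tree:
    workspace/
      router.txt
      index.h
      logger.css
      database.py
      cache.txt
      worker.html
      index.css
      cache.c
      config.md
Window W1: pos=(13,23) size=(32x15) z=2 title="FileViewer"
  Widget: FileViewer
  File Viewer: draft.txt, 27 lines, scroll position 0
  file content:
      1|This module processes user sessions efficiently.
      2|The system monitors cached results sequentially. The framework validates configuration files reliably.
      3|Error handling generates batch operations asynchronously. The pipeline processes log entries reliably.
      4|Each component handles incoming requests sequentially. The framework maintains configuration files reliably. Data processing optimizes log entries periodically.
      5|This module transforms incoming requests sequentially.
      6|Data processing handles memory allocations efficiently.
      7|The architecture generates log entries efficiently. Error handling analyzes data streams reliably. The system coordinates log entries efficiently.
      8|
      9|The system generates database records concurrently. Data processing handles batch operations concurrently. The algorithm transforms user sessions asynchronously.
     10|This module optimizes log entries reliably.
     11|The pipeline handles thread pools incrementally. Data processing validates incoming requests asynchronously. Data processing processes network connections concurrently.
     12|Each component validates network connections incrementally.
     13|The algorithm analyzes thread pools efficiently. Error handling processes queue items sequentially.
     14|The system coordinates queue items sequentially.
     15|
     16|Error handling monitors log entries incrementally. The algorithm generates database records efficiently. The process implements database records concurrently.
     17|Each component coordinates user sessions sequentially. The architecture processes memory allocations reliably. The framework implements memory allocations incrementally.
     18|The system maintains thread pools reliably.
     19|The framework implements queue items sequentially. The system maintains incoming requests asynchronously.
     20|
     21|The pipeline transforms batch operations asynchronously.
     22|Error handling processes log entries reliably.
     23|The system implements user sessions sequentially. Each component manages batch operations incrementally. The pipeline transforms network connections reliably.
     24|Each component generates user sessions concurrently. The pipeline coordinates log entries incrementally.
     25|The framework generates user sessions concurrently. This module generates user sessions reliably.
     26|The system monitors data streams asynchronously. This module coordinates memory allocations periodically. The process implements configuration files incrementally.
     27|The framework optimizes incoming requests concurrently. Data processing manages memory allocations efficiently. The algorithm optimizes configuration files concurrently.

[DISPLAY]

                                         
                                         
                                         
                                         
                                         
                                         
                                         
                                         
                                         
                                         
       ┏━━━━━━━━━━━━━━━━━━━━━━━━━━━━━━━━┓
       ┃ FileBrowser                    ┃
       ┠────────────────────────────────┨
       ┃> [-] workspace/                ┃
       ┃    router.txt                  ┃
       ┃    ┏━━━━━━━━━━━━━━━━━━━━━━━━━━━━
       ┃    ┃ FileViewer                 
       ┃    ┠────────────────────────────
       ┃    ┃This module processes user s
       ┃    ┃The system monitors cached r
       ┃    ┃Error handling generates bat
       ┃    ┃Each component handles incom
       ┃    ┃This module transforms incom


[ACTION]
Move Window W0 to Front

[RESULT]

                                         
                                         
                                         
                                         
                                         
                                         
                                         
                                         
                                         
                                         
       ┏━━━━━━━━━━━━━━━━━━━━━━━━━━━━━━━━┓
       ┃ FileBrowser                    ┃
       ┠────────────────────────────────┨
       ┃> [-] workspace/                ┃
       ┃    router.txt                  ┃
       ┃    index.h                     ┃
       ┃    logger.css                  ┃
       ┃    database.py                 ┃
       ┃    cache.txt                   ┃
       ┃    worker.html                 ┃
       ┃    index.css                   ┃
       ┃    cache.c                     ┃
       ┃    config.md                   ┃


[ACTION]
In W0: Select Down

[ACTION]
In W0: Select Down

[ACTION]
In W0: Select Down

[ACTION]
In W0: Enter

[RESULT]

                                         
                                         
                                         
                                         
                                         
                                         
                                         
                                         
                                         
                                         
       ┏━━━━━━━━━━━━━━━━━━━━━━━━━━━━━━━━┓
       ┃ FileBrowser                    ┃
       ┠────────────────────────────────┨
       ┃  [-] workspace/                ┃
       ┃    router.txt                  ┃
       ┃    index.h                     ┃
       ┃  > logger.css                  ┃
       ┃    database.py                 ┃
       ┃    cache.txt                   ┃
       ┃    worker.html                 ┃
       ┃    index.css                   ┃
       ┃    cache.c                     ┃
       ┃    config.md                   ┃


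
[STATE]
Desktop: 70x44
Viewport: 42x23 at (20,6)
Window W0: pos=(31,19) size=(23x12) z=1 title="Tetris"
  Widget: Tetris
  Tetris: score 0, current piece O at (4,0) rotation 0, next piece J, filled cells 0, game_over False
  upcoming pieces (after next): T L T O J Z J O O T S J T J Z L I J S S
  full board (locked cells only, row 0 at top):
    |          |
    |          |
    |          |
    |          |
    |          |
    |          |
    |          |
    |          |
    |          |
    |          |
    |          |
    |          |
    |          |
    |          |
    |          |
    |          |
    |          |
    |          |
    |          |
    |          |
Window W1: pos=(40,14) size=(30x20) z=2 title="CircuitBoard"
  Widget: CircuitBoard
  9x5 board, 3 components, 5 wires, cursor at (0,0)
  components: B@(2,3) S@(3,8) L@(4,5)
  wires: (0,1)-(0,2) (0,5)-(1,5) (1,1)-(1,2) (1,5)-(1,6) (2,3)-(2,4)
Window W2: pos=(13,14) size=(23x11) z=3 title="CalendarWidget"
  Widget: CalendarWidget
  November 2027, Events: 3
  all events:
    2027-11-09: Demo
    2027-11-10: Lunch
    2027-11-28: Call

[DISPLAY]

                                          
                                          
                                          
                                          
                                          
                                          
                                          
                                          
━━━━━━━━━━━━━━━┓    ┏━━━━━━━━━━━━━━━━━━━━━
darWidget      ┃    ┃ CircuitBoard        
───────────────┨    ┠─────────────────────
vember 2027    ┃    ┃   0 1 2 3 4 5 6 7 8 
We Th Fr Sa Su ┃    ┃0  [.]  · ─ ·        
 3  4  5  6  7 ┃━━━━┃                     
 10* 11 12 13 1┃ris ┃1       · ─ ·        
17 18 19 20 21 ┃────┃                     
24 25 26 27 28*┃    ┃2               B ─ ·
               ┃    ┃                     
━━━━━━━━━━━━━━━┛    ┃3                    
           ┃        ┃                     
           ┃        ┃4                    
           ┃        ┃Cursor: (0,0)        
           ┃        ┃                     


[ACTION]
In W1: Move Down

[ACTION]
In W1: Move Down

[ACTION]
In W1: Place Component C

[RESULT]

                                          
                                          
                                          
                                          
                                          
                                          
                                          
                                          
━━━━━━━━━━━━━━━┓    ┏━━━━━━━━━━━━━━━━━━━━━
darWidget      ┃    ┃ CircuitBoard        
───────────────┨    ┠─────────────────────
vember 2027    ┃    ┃   0 1 2 3 4 5 6 7 8 
We Th Fr Sa Su ┃    ┃0       · ─ ·        
 3  4  5  6  7 ┃━━━━┃                     
 10* 11 12 13 1┃ris ┃1       · ─ ·        
17 18 19 20 21 ┃────┃                     
24 25 26 27 28*┃    ┃2  [C]          B ─ ·
               ┃    ┃                     
━━━━━━━━━━━━━━━┛    ┃3                    
           ┃        ┃                     
           ┃        ┃4                    
           ┃        ┃Cursor: (2,0)        
           ┃        ┃                     


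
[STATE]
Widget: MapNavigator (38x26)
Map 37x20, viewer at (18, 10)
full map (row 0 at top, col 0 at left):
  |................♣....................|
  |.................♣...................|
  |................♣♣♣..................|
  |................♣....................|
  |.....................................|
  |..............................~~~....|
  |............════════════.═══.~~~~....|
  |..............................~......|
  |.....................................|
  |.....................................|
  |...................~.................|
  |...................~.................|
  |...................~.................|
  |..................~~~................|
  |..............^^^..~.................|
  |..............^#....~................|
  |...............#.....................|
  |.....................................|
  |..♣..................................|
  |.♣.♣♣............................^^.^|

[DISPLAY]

                                      
                                      
                                      
 ................♣....................
 .................♣...................
 ................♣♣♣..................
 ................♣....................
 .....................................
 ..............................~~~....
 ............════════════.═══.~~~~....
 ..............................~......
 .....................................
 .....................................
 ..................@~.................
 ...................~.................
 ...................~.................
 ..................~~~................
 ..............^^^..~.................
 ..............^#....~................
 ...............#.....................
 .....................................
 ..♣..................................
 .♣.♣♣............................^^.^
                                      
                                      
                                      


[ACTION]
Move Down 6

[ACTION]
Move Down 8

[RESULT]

 ............════════════.═══.~~~~....
 ..............................~......
 .....................................
 .....................................
 ...................~.................
 ...................~.................
 ...................~.................
 ..................~~~................
 ..............^^^..~.................
 ..............^#....~................
 ...............#.....................
 .....................................
 ..♣..................................
 .♣.♣♣.............@..............^^.^
                                      
                                      
                                      
                                      
                                      
                                      
                                      
                                      
                                      
                                      
                                      
                                      


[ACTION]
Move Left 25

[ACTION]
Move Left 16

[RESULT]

                   ............═══════
                   ...................
                   ...................
                   ...................
                   ...................
                   ...................
                   ...................
                   ..................~
                   ..............^^^..
                   ..............^#...
                   ...............#...
                   ...................
                   ..♣................
                   @♣.♣♣..............
                                      
                                      
                                      
                                      
                                      
                                      
                                      
                                      
                                      
                                      
                                      
                                      


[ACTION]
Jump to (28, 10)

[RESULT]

                                      
                                      
                                      
.......♣....................          
........♣...................          
.......♣♣♣..................          
.......♣....................          
............................          
.....................~~~....          
...════════════.═══.~~~~....          
.....................~......          
............................          
............................          
..........~........@........          
..........~.................          
..........~.................          
.........~~~................          
.....^^^..~.................          
.....^#....~................          
......#.....................          
............................          
............................          
........................^^.^          
                                      
                                      
                                      


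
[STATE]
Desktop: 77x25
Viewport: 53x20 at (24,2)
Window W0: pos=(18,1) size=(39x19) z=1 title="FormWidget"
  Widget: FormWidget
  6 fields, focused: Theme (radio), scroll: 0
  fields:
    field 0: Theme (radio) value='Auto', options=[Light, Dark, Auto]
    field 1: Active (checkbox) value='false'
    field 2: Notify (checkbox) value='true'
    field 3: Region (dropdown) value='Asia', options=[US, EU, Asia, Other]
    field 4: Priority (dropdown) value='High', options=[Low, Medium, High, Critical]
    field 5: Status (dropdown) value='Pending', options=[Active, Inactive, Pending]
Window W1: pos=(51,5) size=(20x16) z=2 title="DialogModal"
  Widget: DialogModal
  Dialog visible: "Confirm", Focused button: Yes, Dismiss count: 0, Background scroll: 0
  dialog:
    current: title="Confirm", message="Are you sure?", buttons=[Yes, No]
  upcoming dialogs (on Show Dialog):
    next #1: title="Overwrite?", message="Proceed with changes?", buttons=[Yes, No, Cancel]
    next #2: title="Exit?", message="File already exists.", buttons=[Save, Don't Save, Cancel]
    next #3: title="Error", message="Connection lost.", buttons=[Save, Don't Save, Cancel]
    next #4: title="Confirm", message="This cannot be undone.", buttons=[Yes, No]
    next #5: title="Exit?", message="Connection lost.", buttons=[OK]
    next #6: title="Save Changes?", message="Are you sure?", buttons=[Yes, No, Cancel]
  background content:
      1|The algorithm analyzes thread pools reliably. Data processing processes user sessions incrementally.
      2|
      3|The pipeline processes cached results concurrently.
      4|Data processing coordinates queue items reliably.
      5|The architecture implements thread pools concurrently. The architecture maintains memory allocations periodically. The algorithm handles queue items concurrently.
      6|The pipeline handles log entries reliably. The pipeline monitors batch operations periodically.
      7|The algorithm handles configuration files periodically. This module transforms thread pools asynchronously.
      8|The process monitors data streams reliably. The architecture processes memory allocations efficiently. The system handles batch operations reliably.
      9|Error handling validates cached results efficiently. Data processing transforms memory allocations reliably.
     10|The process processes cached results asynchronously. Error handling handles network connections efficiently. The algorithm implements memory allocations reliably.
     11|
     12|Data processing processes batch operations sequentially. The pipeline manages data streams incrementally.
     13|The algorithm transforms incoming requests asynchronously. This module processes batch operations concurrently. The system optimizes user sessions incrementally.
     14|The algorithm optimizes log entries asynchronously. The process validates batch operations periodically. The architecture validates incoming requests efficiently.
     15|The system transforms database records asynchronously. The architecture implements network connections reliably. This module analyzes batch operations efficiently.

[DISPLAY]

Widget                          ┃                    
────────────────────────────────┨                    
me:      ( ) Light  ( ) Dark  (●┃                    
ive:     [ ]               ┏━━━━━━━━━━━━━━━━━━┓      
ify:     [x]               ┃ DialogModal      ┃      
ion:     [Asia             ┠──────────────────┨      
ority:   [High             ┃The algorithm anal┃      
tus:     [Pending          ┃                  ┃      
                           ┃The pipeline proce┃      
                           ┃Da┌────────────┐co┃      
                           ┃Th│  Confirm   │ i┃      
                           ┃Th│Are you sure│dl┃      
                           ┃Th│ [Yes]  No  │nd┃      
                           ┃Th└────────────┘to┃      
                           ┃Error handling val┃      
                           ┃The process proces┃      
                           ┃                  ┃      
━━━━━━━━━━━━━━━━━━━━━━━━━━━┃Data processing pr┃      
                           ┗━━━━━━━━━━━━━━━━━━┛      
                                                     


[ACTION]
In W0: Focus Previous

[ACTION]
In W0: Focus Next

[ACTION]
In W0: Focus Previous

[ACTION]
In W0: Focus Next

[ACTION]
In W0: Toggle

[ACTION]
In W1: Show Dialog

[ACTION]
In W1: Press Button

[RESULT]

Widget                          ┃                    
────────────────────────────────┨                    
me:      ( ) Light  ( ) Dark  (●┃                    
ive:     [ ]               ┏━━━━━━━━━━━━━━━━━━┓      
ify:     [x]               ┃ DialogModal      ┃      
ion:     [Asia             ┠──────────────────┨      
ority:   [High             ┃The algorithm anal┃      
tus:     [Pending          ┃                  ┃      
                           ┃The pipeline proce┃      
                           ┃Data processing co┃      
                           ┃The architecture i┃      
                           ┃The pipeline handl┃      
                           ┃The algorithm hand┃      
                           ┃The process monito┃      
                           ┃Error handling val┃      
                           ┃The process proces┃      
                           ┃                  ┃      
━━━━━━━━━━━━━━━━━━━━━━━━━━━┃Data processing pr┃      
                           ┗━━━━━━━━━━━━━━━━━━┛      
                                                     
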